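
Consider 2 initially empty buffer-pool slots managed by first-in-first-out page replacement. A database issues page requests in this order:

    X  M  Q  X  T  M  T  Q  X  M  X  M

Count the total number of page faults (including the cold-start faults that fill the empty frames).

9

X -> fault, frames (X)
M -> fault, frames (X M)
Q -> fault, evict X, frames (M Q)
X -> fault, evict M, frames (Q X)
T -> fault, evict Q, frames (X T)
M -> fault, evict X, frames (T M)
T -> hit
Q -> fault, evict T, frames (M Q)
X -> fault, evict M, frames (Q X)
M -> fault, evict Q, frames (X M)
X -> hit
M -> hit
Page faults: 9.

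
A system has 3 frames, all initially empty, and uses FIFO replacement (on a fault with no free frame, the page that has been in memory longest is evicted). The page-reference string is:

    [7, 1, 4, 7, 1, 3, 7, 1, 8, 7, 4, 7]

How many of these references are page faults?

7: miss, frames [7]
1: miss, frames [7, 1]
4: miss, frames [7, 1, 4]
7: hit
1: hit
3: miss, evict 7, frames [1, 4, 3]
7: miss, evict 1, frames [4, 3, 7]
1: miss, evict 4, frames [3, 7, 1]
8: miss, evict 3, frames [7, 1, 8]
7: hit
4: miss, evict 7, frames [1, 8, 4]
7: miss, evict 1, frames [8, 4, 7]
Page faults: 9.

9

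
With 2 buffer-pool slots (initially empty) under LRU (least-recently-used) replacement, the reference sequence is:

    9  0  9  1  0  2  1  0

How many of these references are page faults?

9: fault, frames (9)
0: fault, frames (9 0)
9: hit
1: fault, evict 0, frames (9 1)
0: fault, evict 9, frames (1 0)
2: fault, evict 1, frames (0 2)
1: fault, evict 0, frames (2 1)
0: fault, evict 2, frames (1 0)
Page faults: 7.

7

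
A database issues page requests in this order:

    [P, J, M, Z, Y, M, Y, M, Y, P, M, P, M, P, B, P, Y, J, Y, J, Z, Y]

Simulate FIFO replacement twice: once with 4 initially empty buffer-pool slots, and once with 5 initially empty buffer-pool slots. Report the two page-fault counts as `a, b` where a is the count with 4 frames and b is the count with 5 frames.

10, 8

4 frames: F F F F F . . . . F . . . . F . . F . . F F → 10 faults.
5 frames: F F F F F . . . . . . . . . F F . F . . . . → 8 faults.
8 < 10: adding a frame reduced faults, as is typical.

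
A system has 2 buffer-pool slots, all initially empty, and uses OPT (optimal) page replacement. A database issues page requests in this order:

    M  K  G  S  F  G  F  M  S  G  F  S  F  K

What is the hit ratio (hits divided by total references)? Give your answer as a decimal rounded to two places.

M: fault, frames [M]
K: fault, frames [M, K]
G: fault, evict K, frames [M, G]
S: fault, evict M, frames [G, S]
F: fault, evict S, frames [G, F]
G: hit
F: hit
M: fault, evict F, frames [G, M]
S: fault, evict M, frames [G, S]
G: hit
F: fault, evict G, frames [S, F]
S: hit
F: hit
K: fault, evict F, frames [S, K]
Hits: 5 of 14 references → 5/14 = 0.3571.

0.36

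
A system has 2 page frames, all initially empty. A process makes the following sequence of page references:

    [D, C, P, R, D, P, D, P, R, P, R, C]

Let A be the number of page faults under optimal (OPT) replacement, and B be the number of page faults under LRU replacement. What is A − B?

-1

Under OPT: F F F F . F . . F . . F → 7 faults.
Under LRU: F F F F F F . . F . . F → 8 faults.
A − B = 7 − 8 = -1.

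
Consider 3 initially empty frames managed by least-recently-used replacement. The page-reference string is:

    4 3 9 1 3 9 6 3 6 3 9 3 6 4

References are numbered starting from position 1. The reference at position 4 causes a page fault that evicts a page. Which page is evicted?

4

pos 1: 4: fault, frames (4)
pos 2: 3: fault, frames (4 3)
pos 3: 9: fault, frames (4 3 9)
pos 4: 1: fault, evict 4, frames (3 9 1)
At position 4, page 4 is evicted.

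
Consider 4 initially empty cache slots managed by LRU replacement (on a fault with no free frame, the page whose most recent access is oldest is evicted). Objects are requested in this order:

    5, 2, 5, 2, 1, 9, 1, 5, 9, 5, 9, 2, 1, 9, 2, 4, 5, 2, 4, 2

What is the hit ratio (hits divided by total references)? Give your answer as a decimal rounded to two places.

0.70

5: miss, frames (5)
2: miss, frames (5 2)
5: hit
2: hit
1: miss, frames (5 2 1)
9: miss, frames (5 2 1 9)
1: hit
5: hit
9: hit
5: hit
9: hit
2: hit
1: hit
9: hit
2: hit
4: miss, evict 5, frames (1 9 2 4)
5: miss, evict 1, frames (9 2 4 5)
2: hit
4: hit
2: hit
Hits: 14 of 20 references → 14/20 = 0.7000.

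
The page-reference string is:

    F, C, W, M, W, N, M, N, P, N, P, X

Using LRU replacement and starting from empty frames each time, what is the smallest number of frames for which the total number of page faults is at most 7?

3

f=1: 12 faults
f=2: 8 faults
f=3: 7 faults
f=4: 7 faults
f=5: 7 faults
f=6: 7 faults
f=7: 7 faults
Smallest f with faults ≤ 7 is 3.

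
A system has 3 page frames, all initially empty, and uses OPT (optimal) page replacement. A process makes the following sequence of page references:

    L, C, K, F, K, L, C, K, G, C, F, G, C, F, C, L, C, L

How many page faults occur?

7

L: miss, frames {L}
C: miss, frames {L,C}
K: miss, frames {L,C,K}
F: miss, evict C, frames {L,K,F}
K: hit
L: hit
C: miss, evict L, frames {K,F,C}
K: hit
G: miss, evict K, frames {F,C,G}
C: hit
F: hit
G: hit
C: hit
F: hit
C: hit
L: miss, evict G, frames {F,C,L}
C: hit
L: hit
Page faults: 7.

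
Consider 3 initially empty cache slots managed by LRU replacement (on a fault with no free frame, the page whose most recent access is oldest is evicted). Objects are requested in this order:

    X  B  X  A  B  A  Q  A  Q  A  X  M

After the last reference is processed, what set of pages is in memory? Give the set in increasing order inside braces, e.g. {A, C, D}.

{A, M, X}

X: miss, frames [X]
B: miss, frames [X, B]
X: hit
A: miss, frames [B, X, A]
B: hit
A: hit
Q: miss, evict X, frames [B, A, Q]
A: hit
Q: hit
A: hit
X: miss, evict B, frames [Q, A, X]
M: miss, evict Q, frames [A, X, M]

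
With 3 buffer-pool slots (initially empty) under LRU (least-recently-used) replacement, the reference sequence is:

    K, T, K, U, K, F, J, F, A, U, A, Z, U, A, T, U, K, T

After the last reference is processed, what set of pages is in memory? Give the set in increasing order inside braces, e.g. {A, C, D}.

K -> fault, frames (K)
T -> fault, frames (K T)
K -> hit
U -> fault, frames (T K U)
K -> hit
F -> fault, evict T, frames (U K F)
J -> fault, evict U, frames (K F J)
F -> hit
A -> fault, evict K, frames (J F A)
U -> fault, evict J, frames (F A U)
A -> hit
Z -> fault, evict F, frames (U A Z)
U -> hit
A -> hit
T -> fault, evict Z, frames (U A T)
U -> hit
K -> fault, evict A, frames (T U K)
T -> hit

{K, T, U}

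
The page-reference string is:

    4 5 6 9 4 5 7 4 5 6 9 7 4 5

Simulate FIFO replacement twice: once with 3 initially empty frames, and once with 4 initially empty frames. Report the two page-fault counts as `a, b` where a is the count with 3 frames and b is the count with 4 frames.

11, 12

3 frames: F F F F F F F . . F F . F F → 11 faults.
4 frames: F F F F . . F F F F F F F F → 12 faults.
12 > 11: adding a frame increased faults — Belady's anomaly.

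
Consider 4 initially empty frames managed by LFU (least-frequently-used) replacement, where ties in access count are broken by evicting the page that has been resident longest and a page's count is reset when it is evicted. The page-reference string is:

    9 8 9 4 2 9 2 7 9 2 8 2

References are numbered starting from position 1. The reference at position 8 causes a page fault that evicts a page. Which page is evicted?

8

pos 1: 9: miss, frames [9]
pos 2: 8: miss, frames [9, 8]
pos 3: 9: hit
pos 4: 4: miss, frames [9, 8, 4]
pos 5: 2: miss, frames [9, 8, 4, 2]
pos 6: 9: hit
pos 7: 2: hit
pos 8: 7: miss, evict 8, frames [9, 4, 2, 7]
At position 8, page 8 is evicted.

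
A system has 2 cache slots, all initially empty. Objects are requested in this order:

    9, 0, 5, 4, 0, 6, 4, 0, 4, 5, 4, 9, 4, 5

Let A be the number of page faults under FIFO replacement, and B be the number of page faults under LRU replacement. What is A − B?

Under FIFO: F F F F F F F F . F F F . F → 12 faults.
Under LRU: F F F F F F F F . F . F . F → 11 faults.
A − B = 12 − 11 = 1.

1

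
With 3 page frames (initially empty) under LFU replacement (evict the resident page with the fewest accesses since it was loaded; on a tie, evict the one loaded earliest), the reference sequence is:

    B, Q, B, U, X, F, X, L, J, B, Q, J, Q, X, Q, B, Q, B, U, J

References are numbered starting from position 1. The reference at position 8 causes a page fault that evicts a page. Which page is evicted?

F

pos 1: B -> fault, frames {B}
pos 2: Q -> fault, frames {B,Q}
pos 3: B -> hit
pos 4: U -> fault, frames {B,Q,U}
pos 5: X -> fault, evict Q, frames {B,U,X}
pos 6: F -> fault, evict U, frames {B,X,F}
pos 7: X -> hit
pos 8: L -> fault, evict F, frames {B,X,L}
At position 8, page F is evicted.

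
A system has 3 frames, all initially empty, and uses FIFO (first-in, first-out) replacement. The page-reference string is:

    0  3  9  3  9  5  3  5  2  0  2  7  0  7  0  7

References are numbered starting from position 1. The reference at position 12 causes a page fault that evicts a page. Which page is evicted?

pos 1: 0 -> fault, frames (0)
pos 2: 3 -> fault, frames (0 3)
pos 3: 9 -> fault, frames (0 3 9)
pos 4: 3 -> hit
pos 5: 9 -> hit
pos 6: 5 -> fault, evict 0, frames (3 9 5)
pos 7: 3 -> hit
pos 8: 5 -> hit
pos 9: 2 -> fault, evict 3, frames (9 5 2)
pos 10: 0 -> fault, evict 9, frames (5 2 0)
pos 11: 2 -> hit
pos 12: 7 -> fault, evict 5, frames (2 0 7)
At position 12, page 5 is evicted.

5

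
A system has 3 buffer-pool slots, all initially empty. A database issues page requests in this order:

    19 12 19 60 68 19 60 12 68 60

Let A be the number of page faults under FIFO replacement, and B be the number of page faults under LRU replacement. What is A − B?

Under FIFO: F F . F F F . F . F → 7 faults.
Under LRU: F F . F F . . F F . → 6 faults.
A − B = 7 − 6 = 1.

1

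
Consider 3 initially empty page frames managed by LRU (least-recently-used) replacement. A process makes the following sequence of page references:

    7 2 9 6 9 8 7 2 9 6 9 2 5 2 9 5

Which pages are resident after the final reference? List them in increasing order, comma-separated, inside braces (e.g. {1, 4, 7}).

{2, 5, 9}

7 -> miss, frames [7]
2 -> miss, frames [7, 2]
9 -> miss, frames [7, 2, 9]
6 -> miss, evict 7, frames [2, 9, 6]
9 -> hit
8 -> miss, evict 2, frames [6, 9, 8]
7 -> miss, evict 6, frames [9, 8, 7]
2 -> miss, evict 9, frames [8, 7, 2]
9 -> miss, evict 8, frames [7, 2, 9]
6 -> miss, evict 7, frames [2, 9, 6]
9 -> hit
2 -> hit
5 -> miss, evict 6, frames [9, 2, 5]
2 -> hit
9 -> hit
5 -> hit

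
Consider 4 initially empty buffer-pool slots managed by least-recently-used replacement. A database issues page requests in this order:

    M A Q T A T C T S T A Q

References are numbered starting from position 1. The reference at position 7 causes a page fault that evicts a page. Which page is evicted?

M

pos 1: M -> miss, frames {M}
pos 2: A -> miss, frames {M,A}
pos 3: Q -> miss, frames {M,A,Q}
pos 4: T -> miss, frames {M,A,Q,T}
pos 5: A -> hit
pos 6: T -> hit
pos 7: C -> miss, evict M, frames {Q,A,T,C}
At position 7, page M is evicted.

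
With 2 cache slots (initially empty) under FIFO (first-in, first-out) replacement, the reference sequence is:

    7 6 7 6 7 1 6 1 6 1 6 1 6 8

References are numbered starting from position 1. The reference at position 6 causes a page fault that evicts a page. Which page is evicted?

7

pos 1: 7: miss, frames {7}
pos 2: 6: miss, frames {7,6}
pos 3: 7: hit
pos 4: 6: hit
pos 5: 7: hit
pos 6: 1: miss, evict 7, frames {6,1}
At position 6, page 7 is evicted.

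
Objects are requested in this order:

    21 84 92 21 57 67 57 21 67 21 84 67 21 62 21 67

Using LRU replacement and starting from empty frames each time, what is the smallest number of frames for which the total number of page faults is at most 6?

f=1: 16 faults
f=2: 13 faults
f=3: 7 faults
f=4: 7 faults
f=5: 6 faults
f=6: 6 faults
Smallest f with faults ≤ 6 is 5.

5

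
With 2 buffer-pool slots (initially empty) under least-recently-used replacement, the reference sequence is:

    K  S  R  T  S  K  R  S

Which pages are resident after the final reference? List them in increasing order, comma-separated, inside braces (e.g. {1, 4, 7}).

K -> fault, frames {K}
S -> fault, frames {K,S}
R -> fault, evict K, frames {S,R}
T -> fault, evict S, frames {R,T}
S -> fault, evict R, frames {T,S}
K -> fault, evict T, frames {S,K}
R -> fault, evict S, frames {K,R}
S -> fault, evict K, frames {R,S}

{R, S}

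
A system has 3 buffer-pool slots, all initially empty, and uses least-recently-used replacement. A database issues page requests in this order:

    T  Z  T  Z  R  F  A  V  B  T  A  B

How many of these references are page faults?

T: fault, frames [T]
Z: fault, frames [T, Z]
T: hit
Z: hit
R: fault, frames [T, Z, R]
F: fault, evict T, frames [Z, R, F]
A: fault, evict Z, frames [R, F, A]
V: fault, evict R, frames [F, A, V]
B: fault, evict F, frames [A, V, B]
T: fault, evict A, frames [V, B, T]
A: fault, evict V, frames [B, T, A]
B: hit
Page faults: 9.

9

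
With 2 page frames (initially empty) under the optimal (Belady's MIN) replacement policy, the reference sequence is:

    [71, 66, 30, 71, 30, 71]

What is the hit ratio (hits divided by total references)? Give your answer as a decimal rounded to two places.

0.50

71: fault, frames (71)
66: fault, frames (71 66)
30: fault, evict 66, frames (71 30)
71: hit
30: hit
71: hit
Hits: 3 of 6 references → 3/6 = 0.5000.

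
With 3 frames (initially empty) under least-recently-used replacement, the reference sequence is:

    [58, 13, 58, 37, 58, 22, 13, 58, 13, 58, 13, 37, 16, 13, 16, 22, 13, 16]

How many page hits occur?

10

58: fault, frames [58]
13: fault, frames [58, 13]
58: hit
37: fault, frames [13, 58, 37]
58: hit
22: fault, evict 13, frames [37, 58, 22]
13: fault, evict 37, frames [58, 22, 13]
58: hit
13: hit
58: hit
13: hit
37: fault, evict 22, frames [58, 13, 37]
16: fault, evict 58, frames [13, 37, 16]
13: hit
16: hit
22: fault, evict 37, frames [13, 16, 22]
13: hit
16: hit
Hits: 10.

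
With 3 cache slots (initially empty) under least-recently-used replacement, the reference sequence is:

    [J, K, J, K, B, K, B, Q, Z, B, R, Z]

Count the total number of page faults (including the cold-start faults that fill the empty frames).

J → miss, frames {J}
K → miss, frames {J,K}
J → hit
K → hit
B → miss, frames {J,K,B}
K → hit
B → hit
Q → miss, evict J, frames {K,B,Q}
Z → miss, evict K, frames {B,Q,Z}
B → hit
R → miss, evict Q, frames {Z,B,R}
Z → hit
Page faults: 6.

6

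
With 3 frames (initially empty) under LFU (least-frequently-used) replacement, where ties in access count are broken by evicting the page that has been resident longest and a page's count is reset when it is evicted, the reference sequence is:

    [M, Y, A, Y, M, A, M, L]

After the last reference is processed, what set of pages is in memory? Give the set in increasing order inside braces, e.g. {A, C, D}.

M: miss, frames (M)
Y: miss, frames (M Y)
A: miss, frames (M Y A)
Y: hit
M: hit
A: hit
M: hit
L: miss, evict Y, frames (M A L)

{A, L, M}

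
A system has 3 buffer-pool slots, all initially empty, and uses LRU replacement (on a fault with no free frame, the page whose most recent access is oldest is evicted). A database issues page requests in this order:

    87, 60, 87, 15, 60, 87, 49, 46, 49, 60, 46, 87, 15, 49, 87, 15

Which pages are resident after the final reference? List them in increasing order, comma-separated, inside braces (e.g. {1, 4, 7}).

87 -> miss, frames (87)
60 -> miss, frames (87 60)
87 -> hit
15 -> miss, frames (60 87 15)
60 -> hit
87 -> hit
49 -> miss, evict 15, frames (60 87 49)
46 -> miss, evict 60, frames (87 49 46)
49 -> hit
60 -> miss, evict 87, frames (46 49 60)
46 -> hit
87 -> miss, evict 49, frames (60 46 87)
15 -> miss, evict 60, frames (46 87 15)
49 -> miss, evict 46, frames (87 15 49)
87 -> hit
15 -> hit

{15, 49, 87}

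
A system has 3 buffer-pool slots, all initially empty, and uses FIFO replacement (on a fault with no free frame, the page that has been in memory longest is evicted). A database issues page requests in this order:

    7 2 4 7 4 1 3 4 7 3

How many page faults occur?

6

7 → fault, frames [7]
2 → fault, frames [7, 2]
4 → fault, frames [7, 2, 4]
7 → hit
4 → hit
1 → fault, evict 7, frames [2, 4, 1]
3 → fault, evict 2, frames [4, 1, 3]
4 → hit
7 → fault, evict 4, frames [1, 3, 7]
3 → hit
Page faults: 6.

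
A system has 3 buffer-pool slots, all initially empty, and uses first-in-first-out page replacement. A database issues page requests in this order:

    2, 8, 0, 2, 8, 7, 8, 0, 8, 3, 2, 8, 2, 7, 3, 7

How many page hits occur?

2 → miss, frames {2}
8 → miss, frames {2,8}
0 → miss, frames {2,8,0}
2 → hit
8 → hit
7 → miss, evict 2, frames {8,0,7}
8 → hit
0 → hit
8 → hit
3 → miss, evict 8, frames {0,7,3}
2 → miss, evict 0, frames {7,3,2}
8 → miss, evict 7, frames {3,2,8}
2 → hit
7 → miss, evict 3, frames {2,8,7}
3 → miss, evict 2, frames {8,7,3}
7 → hit
Hits: 7.

7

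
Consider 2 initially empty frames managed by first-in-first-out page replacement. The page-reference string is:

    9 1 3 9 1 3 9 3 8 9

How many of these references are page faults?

8

9 → fault, frames {9}
1 → fault, frames {9,1}
3 → fault, evict 9, frames {1,3}
9 → fault, evict 1, frames {3,9}
1 → fault, evict 3, frames {9,1}
3 → fault, evict 9, frames {1,3}
9 → fault, evict 1, frames {3,9}
3 → hit
8 → fault, evict 3, frames {9,8}
9 → hit
Page faults: 8.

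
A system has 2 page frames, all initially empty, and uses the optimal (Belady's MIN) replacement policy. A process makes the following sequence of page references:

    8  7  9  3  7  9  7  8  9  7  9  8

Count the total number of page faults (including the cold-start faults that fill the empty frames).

8 → fault, frames {8}
7 → fault, frames {8,7}
9 → fault, evict 8, frames {7,9}
3 → fault, evict 9, frames {7,3}
7 → hit
9 → fault, evict 3, frames {7,9}
7 → hit
8 → fault, evict 7, frames {9,8}
9 → hit
7 → fault, evict 8, frames {9,7}
9 → hit
8 → fault, evict 7, frames {9,8}
Page faults: 8.

8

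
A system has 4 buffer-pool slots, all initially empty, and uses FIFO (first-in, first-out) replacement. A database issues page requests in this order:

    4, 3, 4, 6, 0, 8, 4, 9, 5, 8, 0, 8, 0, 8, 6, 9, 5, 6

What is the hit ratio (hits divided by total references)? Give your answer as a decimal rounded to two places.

4 → miss, frames [4]
3 → miss, frames [4, 3]
4 → hit
6 → miss, frames [4, 3, 6]
0 → miss, frames [4, 3, 6, 0]
8 → miss, evict 4, frames [3, 6, 0, 8]
4 → miss, evict 3, frames [6, 0, 8, 4]
9 → miss, evict 6, frames [0, 8, 4, 9]
5 → miss, evict 0, frames [8, 4, 9, 5]
8 → hit
0 → miss, evict 8, frames [4, 9, 5, 0]
8 → miss, evict 4, frames [9, 5, 0, 8]
0 → hit
8 → hit
6 → miss, evict 9, frames [5, 0, 8, 6]
9 → miss, evict 5, frames [0, 8, 6, 9]
5 → miss, evict 0, frames [8, 6, 9, 5]
6 → hit
Hits: 5 of 18 references → 5/18 = 0.2778.

0.28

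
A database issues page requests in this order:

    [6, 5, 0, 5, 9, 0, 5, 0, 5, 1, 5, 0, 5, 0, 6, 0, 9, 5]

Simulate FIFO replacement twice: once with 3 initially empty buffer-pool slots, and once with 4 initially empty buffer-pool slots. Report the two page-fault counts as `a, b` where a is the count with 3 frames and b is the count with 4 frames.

10, 7

3 frames: F F F . F . . . . F F F . . F . F F → 10 faults.
4 frames: F F F . F . . . . F . . . . F . . F → 7 faults.
7 < 10: adding a frame reduced faults, as is typical.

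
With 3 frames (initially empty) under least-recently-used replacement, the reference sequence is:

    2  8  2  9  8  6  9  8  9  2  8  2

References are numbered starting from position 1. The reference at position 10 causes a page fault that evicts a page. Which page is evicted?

6

pos 1: 2: fault, frames {2}
pos 2: 8: fault, frames {2,8}
pos 3: 2: hit
pos 4: 9: fault, frames {8,2,9}
pos 5: 8: hit
pos 6: 6: fault, evict 2, frames {9,8,6}
pos 7: 9: hit
pos 8: 8: hit
pos 9: 9: hit
pos 10: 2: fault, evict 6, frames {8,9,2}
At position 10, page 6 is evicted.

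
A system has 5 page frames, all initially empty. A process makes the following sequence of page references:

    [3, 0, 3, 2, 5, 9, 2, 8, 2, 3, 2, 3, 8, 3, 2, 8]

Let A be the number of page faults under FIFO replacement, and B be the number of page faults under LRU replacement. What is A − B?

1

Under FIFO: F F . F F F . F . F . . . . . . → 7 faults.
Under LRU: F F . F F F . F . . . . . . . . → 6 faults.
A − B = 7 − 6 = 1.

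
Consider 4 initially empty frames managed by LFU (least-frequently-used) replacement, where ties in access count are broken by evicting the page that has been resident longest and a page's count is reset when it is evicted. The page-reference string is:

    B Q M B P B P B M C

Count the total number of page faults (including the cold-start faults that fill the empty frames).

B: miss, frames [B]
Q: miss, frames [B, Q]
M: miss, frames [B, Q, M]
B: hit
P: miss, frames [B, Q, M, P]
B: hit
P: hit
B: hit
M: hit
C: miss, evict Q, frames [B, M, P, C]
Page faults: 5.

5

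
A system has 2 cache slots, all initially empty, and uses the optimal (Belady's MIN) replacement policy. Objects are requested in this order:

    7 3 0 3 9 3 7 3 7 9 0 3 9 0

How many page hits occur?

6

7 → miss, frames (7)
3 → miss, frames (7 3)
0 → miss, evict 7, frames (3 0)
3 → hit
9 → miss, evict 0, frames (3 9)
3 → hit
7 → miss, evict 9, frames (3 7)
3 → hit
7 → hit
9 → miss, evict 7, frames (3 9)
0 → miss, evict 9, frames (3 0)
3 → hit
9 → miss, evict 3, frames (0 9)
0 → hit
Hits: 6.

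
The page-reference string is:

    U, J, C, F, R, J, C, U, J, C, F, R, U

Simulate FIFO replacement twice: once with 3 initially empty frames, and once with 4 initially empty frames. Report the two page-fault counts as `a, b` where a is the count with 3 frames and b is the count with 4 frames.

3 frames: F F F F F F F F . . F F . → 10 faults.
4 frames: F F F F F . . F F F F F F → 11 faults.
11 > 10: adding a frame increased faults — Belady's anomaly.

10, 11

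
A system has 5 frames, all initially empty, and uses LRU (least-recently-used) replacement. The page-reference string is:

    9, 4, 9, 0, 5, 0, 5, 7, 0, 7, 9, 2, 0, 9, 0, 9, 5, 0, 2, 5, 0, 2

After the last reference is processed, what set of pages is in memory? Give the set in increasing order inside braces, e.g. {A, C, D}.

{0, 2, 5, 7, 9}

9 -> fault, frames (9)
4 -> fault, frames (9 4)
9 -> hit
0 -> fault, frames (4 9 0)
5 -> fault, frames (4 9 0 5)
0 -> hit
5 -> hit
7 -> fault, frames (4 9 0 5 7)
0 -> hit
7 -> hit
9 -> hit
2 -> fault, evict 4, frames (5 0 7 9 2)
0 -> hit
9 -> hit
0 -> hit
9 -> hit
5 -> hit
0 -> hit
2 -> hit
5 -> hit
0 -> hit
2 -> hit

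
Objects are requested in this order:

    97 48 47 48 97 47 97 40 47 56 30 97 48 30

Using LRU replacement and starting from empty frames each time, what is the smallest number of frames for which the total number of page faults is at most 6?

f=1: 14 faults
f=2: 12 faults
f=3: 8 faults
f=4: 8 faults
f=5: 7 faults
f=6: 6 faults
Smallest f with faults ≤ 6 is 6.

6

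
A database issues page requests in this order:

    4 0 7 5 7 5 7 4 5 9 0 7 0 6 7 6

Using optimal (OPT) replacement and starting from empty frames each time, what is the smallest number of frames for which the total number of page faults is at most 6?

f=1: 16 faults
f=2: 9 faults
f=3: 7 faults
f=4: 6 faults
f=5: 6 faults
f=6: 6 faults
Smallest f with faults ≤ 6 is 4.

4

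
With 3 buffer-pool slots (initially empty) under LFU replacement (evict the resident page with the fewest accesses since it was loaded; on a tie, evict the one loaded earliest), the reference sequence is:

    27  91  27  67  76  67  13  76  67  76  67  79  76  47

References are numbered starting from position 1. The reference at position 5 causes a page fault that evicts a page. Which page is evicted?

pos 1: 27 → fault, frames {27}
pos 2: 91 → fault, frames {27,91}
pos 3: 27 → hit
pos 4: 67 → fault, frames {27,91,67}
pos 5: 76 → fault, evict 91, frames {27,67,76}
At position 5, page 91 is evicted.

91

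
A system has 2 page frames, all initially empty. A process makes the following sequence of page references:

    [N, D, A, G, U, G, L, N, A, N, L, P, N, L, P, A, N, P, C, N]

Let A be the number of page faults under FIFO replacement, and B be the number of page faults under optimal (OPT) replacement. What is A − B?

Under FIFO: F F F F F . F F F . F F F F F F F F F F → 18 faults.
Under OPT: F F F F F . F F F . F F . F . F F . F . → 14 faults.
A − B = 18 − 14 = 4.

4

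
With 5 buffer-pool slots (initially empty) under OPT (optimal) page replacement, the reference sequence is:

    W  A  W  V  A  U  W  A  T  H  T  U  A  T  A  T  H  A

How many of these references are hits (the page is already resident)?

W: miss, frames [W]
A: miss, frames [W, A]
W: hit
V: miss, frames [W, A, V]
A: hit
U: miss, frames [W, A, V, U]
W: hit
A: hit
T: miss, frames [W, A, V, U, T]
H: miss, evict V, frames [W, A, U, T, H]
T: hit
U: hit
A: hit
T: hit
A: hit
T: hit
H: hit
A: hit
Hits: 12.

12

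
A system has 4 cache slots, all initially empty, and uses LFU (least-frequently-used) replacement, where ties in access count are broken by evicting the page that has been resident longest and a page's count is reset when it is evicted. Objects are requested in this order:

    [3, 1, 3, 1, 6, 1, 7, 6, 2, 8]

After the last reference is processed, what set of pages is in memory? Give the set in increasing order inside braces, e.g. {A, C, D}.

{1, 3, 6, 8}

3: fault, frames (3)
1: fault, frames (3 1)
3: hit
1: hit
6: fault, frames (3 1 6)
1: hit
7: fault, frames (3 1 6 7)
6: hit
2: fault, evict 7, frames (3 1 6 2)
8: fault, evict 2, frames (3 1 6 8)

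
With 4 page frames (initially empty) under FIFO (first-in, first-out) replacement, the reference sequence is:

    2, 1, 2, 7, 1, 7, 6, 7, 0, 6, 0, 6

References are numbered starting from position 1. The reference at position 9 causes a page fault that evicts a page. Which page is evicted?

2

pos 1: 2: fault, frames [2]
pos 2: 1: fault, frames [2, 1]
pos 3: 2: hit
pos 4: 7: fault, frames [2, 1, 7]
pos 5: 1: hit
pos 6: 7: hit
pos 7: 6: fault, frames [2, 1, 7, 6]
pos 8: 7: hit
pos 9: 0: fault, evict 2, frames [1, 7, 6, 0]
At position 9, page 2 is evicted.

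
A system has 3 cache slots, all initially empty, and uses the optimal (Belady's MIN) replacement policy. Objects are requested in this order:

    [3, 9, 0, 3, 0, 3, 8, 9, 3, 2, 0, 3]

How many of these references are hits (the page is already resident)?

6

3 → fault, frames (3)
9 → fault, frames (3 9)
0 → fault, frames (3 9 0)
3 → hit
0 → hit
3 → hit
8 → fault, evict 0, frames (3 9 8)
9 → hit
3 → hit
2 → fault, evict 8, frames (3 9 2)
0 → fault, evict 2, frames (3 9 0)
3 → hit
Hits: 6.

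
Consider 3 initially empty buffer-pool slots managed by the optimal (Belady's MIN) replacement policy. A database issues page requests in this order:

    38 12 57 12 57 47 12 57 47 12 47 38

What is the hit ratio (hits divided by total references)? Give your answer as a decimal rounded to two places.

0.58

38: fault, frames (38)
12: fault, frames (38 12)
57: fault, frames (38 12 57)
12: hit
57: hit
47: fault, evict 38, frames (12 57 47)
12: hit
57: hit
47: hit
12: hit
47: hit
38: fault, evict 47, frames (12 57 38)
Hits: 7 of 12 references → 7/12 = 0.5833.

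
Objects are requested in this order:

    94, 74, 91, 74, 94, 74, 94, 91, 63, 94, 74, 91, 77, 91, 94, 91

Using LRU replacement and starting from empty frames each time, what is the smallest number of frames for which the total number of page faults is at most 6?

f=1: 16 faults
f=2: 11 faults
f=3: 8 faults
f=4: 5 faults
f=5: 5 faults
Smallest f with faults ≤ 6 is 4.

4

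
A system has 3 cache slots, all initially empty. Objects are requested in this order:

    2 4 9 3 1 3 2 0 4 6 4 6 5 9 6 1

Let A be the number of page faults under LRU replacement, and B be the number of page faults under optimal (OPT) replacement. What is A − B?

Under LRU: F F F F F . F F F F . . F F . F → 12 faults.
Under OPT: F F F F F . . F F F . . F F . . → 10 faults.
A − B = 12 − 10 = 2.

2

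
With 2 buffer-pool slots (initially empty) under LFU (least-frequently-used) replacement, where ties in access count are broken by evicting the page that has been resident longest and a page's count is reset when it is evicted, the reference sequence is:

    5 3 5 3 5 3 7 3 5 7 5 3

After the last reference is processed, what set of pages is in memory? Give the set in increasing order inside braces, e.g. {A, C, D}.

{3, 5}

5 -> fault, frames {5}
3 -> fault, frames {5,3}
5 -> hit
3 -> hit
5 -> hit
3 -> hit
7 -> fault, evict 5, frames {3,7}
3 -> hit
5 -> fault, evict 7, frames {3,5}
7 -> fault, evict 5, frames {3,7}
5 -> fault, evict 7, frames {3,5}
3 -> hit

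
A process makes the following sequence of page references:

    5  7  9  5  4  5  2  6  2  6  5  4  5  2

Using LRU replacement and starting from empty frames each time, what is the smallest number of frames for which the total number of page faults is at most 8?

3

f=1: 14 faults
f=2: 10 faults
f=3: 8 faults
f=4: 6 faults
f=5: 6 faults
f=6: 6 faults
Smallest f with faults ≤ 8 is 3.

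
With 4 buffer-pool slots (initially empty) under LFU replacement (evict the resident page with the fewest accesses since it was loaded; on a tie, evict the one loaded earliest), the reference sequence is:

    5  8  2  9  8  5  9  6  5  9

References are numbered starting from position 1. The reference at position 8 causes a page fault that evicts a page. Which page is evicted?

pos 1: 5: fault, frames (5)
pos 2: 8: fault, frames (5 8)
pos 3: 2: fault, frames (5 8 2)
pos 4: 9: fault, frames (5 8 2 9)
pos 5: 8: hit
pos 6: 5: hit
pos 7: 9: hit
pos 8: 6: fault, evict 2, frames (5 8 9 6)
At position 8, page 2 is evicted.

2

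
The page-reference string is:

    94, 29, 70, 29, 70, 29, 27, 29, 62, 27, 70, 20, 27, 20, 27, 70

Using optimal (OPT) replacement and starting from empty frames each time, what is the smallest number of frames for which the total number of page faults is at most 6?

f=1: 16 faults
f=2: 8 faults
f=3: 6 faults
f=4: 6 faults
f=5: 6 faults
f=6: 6 faults
Smallest f with faults ≤ 6 is 3.

3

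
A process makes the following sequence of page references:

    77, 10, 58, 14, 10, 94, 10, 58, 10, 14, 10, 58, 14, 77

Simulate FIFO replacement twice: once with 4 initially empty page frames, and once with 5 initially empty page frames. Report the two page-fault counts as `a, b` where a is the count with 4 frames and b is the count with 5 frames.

6, 5

4 frames: F F F F . F . . . . . . . F → 6 faults.
5 frames: F F F F . F . . . . . . . . → 5 faults.
5 < 6: adding a frame reduced faults, as is typical.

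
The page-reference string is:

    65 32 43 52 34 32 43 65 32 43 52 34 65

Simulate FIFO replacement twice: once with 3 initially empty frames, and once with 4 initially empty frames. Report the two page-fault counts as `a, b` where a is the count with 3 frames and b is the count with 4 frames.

10, 11

3 frames: F F F F F F F F . . F F . → 10 faults.
4 frames: F F F F F . . F F F F F F → 11 faults.
11 > 10: adding a frame increased faults — Belady's anomaly.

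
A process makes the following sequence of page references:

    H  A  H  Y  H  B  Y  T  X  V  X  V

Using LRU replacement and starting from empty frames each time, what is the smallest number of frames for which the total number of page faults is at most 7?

3

f=1: 12 faults
f=2: 8 faults
f=3: 7 faults
f=4: 7 faults
f=5: 7 faults
f=6: 7 faults
f=7: 7 faults
Smallest f with faults ≤ 7 is 3.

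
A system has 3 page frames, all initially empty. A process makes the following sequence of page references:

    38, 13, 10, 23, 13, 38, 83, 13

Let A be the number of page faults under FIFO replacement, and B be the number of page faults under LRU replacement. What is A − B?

1

Under FIFO: F F F F . F F F → 7 faults.
Under LRU: F F F F . F F . → 6 faults.
A − B = 7 − 6 = 1.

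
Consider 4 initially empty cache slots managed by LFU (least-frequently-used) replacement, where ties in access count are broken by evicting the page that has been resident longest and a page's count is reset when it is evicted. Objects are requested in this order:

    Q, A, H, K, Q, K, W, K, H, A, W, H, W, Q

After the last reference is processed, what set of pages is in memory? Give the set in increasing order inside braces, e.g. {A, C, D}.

{H, K, Q, W}

Q → fault, frames {Q}
A → fault, frames {Q,A}
H → fault, frames {Q,A,H}
K → fault, frames {Q,A,H,K}
Q → hit
K → hit
W → fault, evict A, frames {Q,H,K,W}
K → hit
H → hit
A → fault, evict W, frames {Q,H,K,A}
W → fault, evict A, frames {Q,H,K,W}
H → hit
W → hit
Q → hit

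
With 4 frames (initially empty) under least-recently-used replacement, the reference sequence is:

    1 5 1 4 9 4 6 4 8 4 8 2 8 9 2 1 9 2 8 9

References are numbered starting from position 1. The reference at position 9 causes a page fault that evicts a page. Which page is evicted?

1

pos 1: 1 → fault, frames {1}
pos 2: 5 → fault, frames {1,5}
pos 3: 1 → hit
pos 4: 4 → fault, frames {5,1,4}
pos 5: 9 → fault, frames {5,1,4,9}
pos 6: 4 → hit
pos 7: 6 → fault, evict 5, frames {1,9,4,6}
pos 8: 4 → hit
pos 9: 8 → fault, evict 1, frames {9,6,4,8}
At position 9, page 1 is evicted.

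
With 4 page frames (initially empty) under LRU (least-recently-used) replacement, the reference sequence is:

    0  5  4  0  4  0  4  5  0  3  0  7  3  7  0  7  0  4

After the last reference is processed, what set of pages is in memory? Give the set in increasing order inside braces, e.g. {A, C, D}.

0 → miss, frames {0}
5 → miss, frames {0,5}
4 → miss, frames {0,5,4}
0 → hit
4 → hit
0 → hit
4 → hit
5 → hit
0 → hit
3 → miss, frames {4,5,0,3}
0 → hit
7 → miss, evict 4, frames {5,3,0,7}
3 → hit
7 → hit
0 → hit
7 → hit
0 → hit
4 → miss, evict 5, frames {3,7,0,4}

{0, 3, 4, 7}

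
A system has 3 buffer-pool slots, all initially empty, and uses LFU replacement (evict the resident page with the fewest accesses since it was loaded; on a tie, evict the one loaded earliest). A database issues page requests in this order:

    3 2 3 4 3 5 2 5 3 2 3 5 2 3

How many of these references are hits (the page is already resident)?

3 → miss, frames {3}
2 → miss, frames {3,2}
3 → hit
4 → miss, frames {3,2,4}
3 → hit
5 → miss, evict 2, frames {3,4,5}
2 → miss, evict 4, frames {3,5,2}
5 → hit
3 → hit
2 → hit
3 → hit
5 → hit
2 → hit
3 → hit
Hits: 9.

9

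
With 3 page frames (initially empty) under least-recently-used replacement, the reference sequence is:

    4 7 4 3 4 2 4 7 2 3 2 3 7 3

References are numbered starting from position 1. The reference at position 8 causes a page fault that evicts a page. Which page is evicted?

pos 1: 4: miss, frames (4)
pos 2: 7: miss, frames (4 7)
pos 3: 4: hit
pos 4: 3: miss, frames (7 4 3)
pos 5: 4: hit
pos 6: 2: miss, evict 7, frames (3 4 2)
pos 7: 4: hit
pos 8: 7: miss, evict 3, frames (2 4 7)
At position 8, page 3 is evicted.

3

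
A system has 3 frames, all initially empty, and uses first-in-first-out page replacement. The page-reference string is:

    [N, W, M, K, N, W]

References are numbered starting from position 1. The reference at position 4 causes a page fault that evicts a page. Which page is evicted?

pos 1: N -> miss, frames [N]
pos 2: W -> miss, frames [N, W]
pos 3: M -> miss, frames [N, W, M]
pos 4: K -> miss, evict N, frames [W, M, K]
At position 4, page N is evicted.

N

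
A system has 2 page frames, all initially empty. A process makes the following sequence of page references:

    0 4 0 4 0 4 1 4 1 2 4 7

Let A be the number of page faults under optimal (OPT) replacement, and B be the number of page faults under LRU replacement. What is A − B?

Under OPT: F F . . . . F . . F . F → 5 faults.
Under LRU: F F . . . . F . . F F F → 6 faults.
A − B = 5 − 6 = -1.

-1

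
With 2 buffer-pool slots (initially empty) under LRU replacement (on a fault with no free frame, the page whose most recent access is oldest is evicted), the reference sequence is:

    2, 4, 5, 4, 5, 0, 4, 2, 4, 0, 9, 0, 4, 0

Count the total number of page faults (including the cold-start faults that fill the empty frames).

2 → fault, frames {2}
4 → fault, frames {2,4}
5 → fault, evict 2, frames {4,5}
4 → hit
5 → hit
0 → fault, evict 4, frames {5,0}
4 → fault, evict 5, frames {0,4}
2 → fault, evict 0, frames {4,2}
4 → hit
0 → fault, evict 2, frames {4,0}
9 → fault, evict 4, frames {0,9}
0 → hit
4 → fault, evict 9, frames {0,4}
0 → hit
Page faults: 9.

9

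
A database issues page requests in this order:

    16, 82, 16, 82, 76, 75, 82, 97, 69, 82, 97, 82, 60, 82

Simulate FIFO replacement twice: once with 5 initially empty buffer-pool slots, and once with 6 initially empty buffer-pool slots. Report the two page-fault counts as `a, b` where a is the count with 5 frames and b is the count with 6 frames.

8, 7

5 frames: F F . . F F . F F . . . F F → 8 faults.
6 frames: F F . . F F . F F . . . F . → 7 faults.
7 < 8: adding a frame reduced faults, as is typical.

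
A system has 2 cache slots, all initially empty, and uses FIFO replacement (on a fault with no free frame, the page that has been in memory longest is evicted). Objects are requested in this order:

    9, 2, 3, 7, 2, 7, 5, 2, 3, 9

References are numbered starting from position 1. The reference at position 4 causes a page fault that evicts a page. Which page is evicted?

2

pos 1: 9 -> miss, frames {9}
pos 2: 2 -> miss, frames {9,2}
pos 3: 3 -> miss, evict 9, frames {2,3}
pos 4: 7 -> miss, evict 2, frames {3,7}
At position 4, page 2 is evicted.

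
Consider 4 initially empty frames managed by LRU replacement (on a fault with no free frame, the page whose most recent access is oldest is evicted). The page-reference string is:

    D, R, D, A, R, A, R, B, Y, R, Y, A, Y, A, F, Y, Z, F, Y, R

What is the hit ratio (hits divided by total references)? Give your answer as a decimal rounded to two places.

D -> fault, frames {D}
R -> fault, frames {D,R}
D -> hit
A -> fault, frames {R,D,A}
R -> hit
A -> hit
R -> hit
B -> fault, frames {D,A,R,B}
Y -> fault, evict D, frames {A,R,B,Y}
R -> hit
Y -> hit
A -> hit
Y -> hit
A -> hit
F -> fault, evict B, frames {R,Y,A,F}
Y -> hit
Z -> fault, evict R, frames {A,F,Y,Z}
F -> hit
Y -> hit
R -> fault, evict A, frames {Z,F,Y,R}
Hits: 12 of 20 references → 12/20 = 0.6000.

0.60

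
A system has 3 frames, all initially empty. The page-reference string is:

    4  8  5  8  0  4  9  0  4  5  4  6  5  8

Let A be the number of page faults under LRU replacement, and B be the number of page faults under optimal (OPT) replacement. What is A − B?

Under LRU: F F F . F F F . . F . F . F → 9 faults.
Under OPT: F F F . F . F . . F . F . F → 8 faults.
A − B = 9 − 8 = 1.

1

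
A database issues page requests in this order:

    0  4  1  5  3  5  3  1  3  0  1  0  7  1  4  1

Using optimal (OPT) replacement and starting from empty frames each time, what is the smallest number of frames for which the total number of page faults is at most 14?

2

f=1: 16 faults
f=2: 9 faults
f=3: 8 faults
f=4: 7 faults
f=5: 6 faults
f=6: 6 faults
Smallest f with faults ≤ 14 is 2.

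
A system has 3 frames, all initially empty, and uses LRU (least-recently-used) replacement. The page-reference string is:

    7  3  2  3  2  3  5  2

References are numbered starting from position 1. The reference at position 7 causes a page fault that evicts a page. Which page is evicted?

pos 1: 7 -> miss, frames [7]
pos 2: 3 -> miss, frames [7, 3]
pos 3: 2 -> miss, frames [7, 3, 2]
pos 4: 3 -> hit
pos 5: 2 -> hit
pos 6: 3 -> hit
pos 7: 5 -> miss, evict 7, frames [2, 3, 5]
At position 7, page 7 is evicted.

7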